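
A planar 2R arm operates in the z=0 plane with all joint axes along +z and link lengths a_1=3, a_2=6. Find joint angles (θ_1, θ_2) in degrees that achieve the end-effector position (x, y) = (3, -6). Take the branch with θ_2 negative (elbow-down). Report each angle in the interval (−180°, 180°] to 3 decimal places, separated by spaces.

cos θ_2 = (45.0000−3²−6²)/(2·3·6) = 0.0000; θ_2 = -90.0000° (elbow-down)
β = atan2(-6.0000,3.0000) = -63.4349°; ψ = atan2(-6.0000,3.0000) = -63.4349°
θ_1 = β − ψ = 0.0000°

0.000 -90.000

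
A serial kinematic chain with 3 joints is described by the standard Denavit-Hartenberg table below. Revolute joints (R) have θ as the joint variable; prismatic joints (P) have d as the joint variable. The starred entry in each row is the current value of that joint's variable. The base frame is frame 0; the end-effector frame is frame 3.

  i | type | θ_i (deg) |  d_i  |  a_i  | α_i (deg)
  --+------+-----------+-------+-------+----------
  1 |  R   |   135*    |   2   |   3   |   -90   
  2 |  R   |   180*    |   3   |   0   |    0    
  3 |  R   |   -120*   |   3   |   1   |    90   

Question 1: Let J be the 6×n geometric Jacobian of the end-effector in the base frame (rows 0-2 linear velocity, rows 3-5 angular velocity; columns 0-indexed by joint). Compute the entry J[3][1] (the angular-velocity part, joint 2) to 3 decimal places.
-0.707

axis z_1 = (-0.7071,-0.7071,0.0000); lever o_n−o_1 = (-4.5962,-3.8891,-0.8660)
cross product → J_v[:, 1] = (0.6124,-0.6124,-0.5000)
J_ω[:, 1] = z_1
entry J[3][1] = -0.7071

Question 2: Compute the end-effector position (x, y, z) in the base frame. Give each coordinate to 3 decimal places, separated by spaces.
-6.718 -1.768 1.134

after link 1: o_1 = (-2.1213, 2.1213, 2.0000)
after link 2: o_2 = (-4.2426, 0.0000, 2.0000)
after link 3: o_3 = (-6.7175, -1.7678, 1.1340)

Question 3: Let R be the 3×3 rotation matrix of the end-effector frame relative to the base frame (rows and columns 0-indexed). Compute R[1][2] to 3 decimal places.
0.612

End-effector z-axis (col 2 of R) = (-0.6124,0.6124,0.5000)
R[1][2] = 0.6124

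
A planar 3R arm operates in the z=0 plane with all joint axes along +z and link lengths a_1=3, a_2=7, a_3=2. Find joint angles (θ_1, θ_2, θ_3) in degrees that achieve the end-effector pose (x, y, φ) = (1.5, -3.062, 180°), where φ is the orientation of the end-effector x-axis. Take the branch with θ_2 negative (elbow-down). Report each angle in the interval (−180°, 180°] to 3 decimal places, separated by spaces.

wrist centre = target − a_3·(cos φ, sin φ) = (3.5000, -3.0620)
cos θ_2 = (21.6258−3²−7²)/(2·3·7) = -0.8661; θ_2 = -150.0030° (elbow-down)
β = atan2(-3.0620,3.5000) = -41.1813°; ψ = atan2(-3.4997,-3.0624) = -131.1872°
θ_1 = β − ψ = 90.0059°
θ_3 = φ − θ_1 − θ_2 = -120.0029° (wrapped to (-180°,180°])

90.006 -150.003 -120.003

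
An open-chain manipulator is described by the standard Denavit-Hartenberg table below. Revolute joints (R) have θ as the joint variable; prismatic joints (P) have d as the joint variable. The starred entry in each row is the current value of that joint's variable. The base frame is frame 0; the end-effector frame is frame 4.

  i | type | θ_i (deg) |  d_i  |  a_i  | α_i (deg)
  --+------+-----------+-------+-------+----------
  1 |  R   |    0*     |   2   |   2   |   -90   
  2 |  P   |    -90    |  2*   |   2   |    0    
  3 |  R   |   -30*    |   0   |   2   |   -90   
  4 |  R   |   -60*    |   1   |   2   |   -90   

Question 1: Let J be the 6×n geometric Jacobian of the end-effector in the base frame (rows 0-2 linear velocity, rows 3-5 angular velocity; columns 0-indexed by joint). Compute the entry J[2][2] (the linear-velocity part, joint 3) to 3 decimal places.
0.634

axis z_2 = (0.0000,1.0000,0.0000); lever o_n−o_2 = (-0.6340,1.7321,3.0981)
cross product → J_v[:, 2] = (3.0981,-0.0000,0.6340)
J_ω[:, 2] = z_2
entry J[2][2] = 0.6340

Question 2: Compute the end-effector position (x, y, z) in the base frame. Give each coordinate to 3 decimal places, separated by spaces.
after link 1: o_1 = (2.0000, 0.0000, 2.0000)
after link 2: o_2 = (2.0000, 2.0000, 4.0000)
after link 3: o_3 = (1.0000, 2.0000, 5.7321)
after link 4: o_4 = (1.3660, 3.7321, 7.0981)

1.366 3.732 7.098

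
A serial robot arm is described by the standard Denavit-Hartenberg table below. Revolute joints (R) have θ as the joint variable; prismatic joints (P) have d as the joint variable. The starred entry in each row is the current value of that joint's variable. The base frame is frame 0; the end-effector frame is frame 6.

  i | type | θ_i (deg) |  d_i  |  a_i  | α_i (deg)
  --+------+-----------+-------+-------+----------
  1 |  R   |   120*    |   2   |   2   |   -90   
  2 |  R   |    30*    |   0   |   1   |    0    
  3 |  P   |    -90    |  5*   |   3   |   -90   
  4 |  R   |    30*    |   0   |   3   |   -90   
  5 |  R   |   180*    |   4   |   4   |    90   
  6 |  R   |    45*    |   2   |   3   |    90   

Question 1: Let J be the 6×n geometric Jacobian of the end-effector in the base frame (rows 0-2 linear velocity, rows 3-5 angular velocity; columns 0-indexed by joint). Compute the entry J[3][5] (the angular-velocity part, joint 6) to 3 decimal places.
0.433

axis z_5 = (0.4330,-0.7500,0.5000); lever o_n−o_5 = (2.2629,-2.3665,-1.5095)
cross product → J_v[:, 5] = (2.3154,1.7851,0.6724)
J_ω[:, 5] = z_5
entry J[3][5] = 0.4330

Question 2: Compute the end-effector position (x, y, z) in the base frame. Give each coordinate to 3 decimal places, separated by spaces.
-0.967 -0.844 0.106

after link 1: o_1 = (-1.0000, 1.7321, 2.0000)
after link 2: o_2 = (-1.4330, 2.4821, 1.5000)
after link 3: o_3 = (-6.5131, 1.2811, 4.0981)
after link 4: o_4 = (-5.8636, 3.1561, 6.3481)
after link 5: o_5 = (-3.2296, 1.5221, 1.6160)
after link 6: o_6 = (-0.9667, -0.8444, 0.1065)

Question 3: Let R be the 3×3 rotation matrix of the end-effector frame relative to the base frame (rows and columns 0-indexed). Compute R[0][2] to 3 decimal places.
End-effector z-axis (col 2 of R) = (-0.7718,-0.5950,-0.2241)
R[0][2] = -0.7718

-0.772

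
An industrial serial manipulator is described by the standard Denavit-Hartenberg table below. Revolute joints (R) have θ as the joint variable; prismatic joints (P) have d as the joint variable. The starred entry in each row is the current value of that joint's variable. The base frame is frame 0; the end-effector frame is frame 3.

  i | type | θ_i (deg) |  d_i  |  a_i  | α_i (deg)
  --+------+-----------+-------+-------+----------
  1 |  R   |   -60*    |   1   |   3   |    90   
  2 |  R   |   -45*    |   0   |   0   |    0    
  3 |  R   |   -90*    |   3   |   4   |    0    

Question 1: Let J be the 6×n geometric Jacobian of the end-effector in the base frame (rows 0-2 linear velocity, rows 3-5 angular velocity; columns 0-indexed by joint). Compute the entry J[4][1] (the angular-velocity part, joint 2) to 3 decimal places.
-0.500

axis z_1 = (-0.8660,-0.5000,0.0000); lever o_n−o_1 = (-4.0123,0.9495,-2.8284)
cross product → J_v[:, 1] = (1.4142,-2.4495,-2.8284)
J_ω[:, 1] = z_1
entry J[4][1] = -0.5000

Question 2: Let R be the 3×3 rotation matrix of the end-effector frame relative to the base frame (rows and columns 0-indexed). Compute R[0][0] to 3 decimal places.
-0.354

End-effector x-axis (col 0 of R) = (-0.3536,0.6124,-0.7071)
R[0][0] = -0.3536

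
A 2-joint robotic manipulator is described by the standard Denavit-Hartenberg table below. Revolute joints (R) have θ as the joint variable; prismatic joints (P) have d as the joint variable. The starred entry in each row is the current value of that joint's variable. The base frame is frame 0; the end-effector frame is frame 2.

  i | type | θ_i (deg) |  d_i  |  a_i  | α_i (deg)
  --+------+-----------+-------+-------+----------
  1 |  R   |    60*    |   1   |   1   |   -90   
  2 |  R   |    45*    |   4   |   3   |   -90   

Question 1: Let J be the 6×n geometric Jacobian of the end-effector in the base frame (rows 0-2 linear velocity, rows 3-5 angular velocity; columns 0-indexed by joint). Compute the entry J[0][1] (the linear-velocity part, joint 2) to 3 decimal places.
-1.061

axis z_1 = (-0.8660,0.5000,0.0000); lever o_n−o_1 = (-2.4034,3.8371,-2.1213)
cross product → J_v[:, 1] = (-1.0607,-1.8371,-2.1213)
J_ω[:, 1] = z_1
entry J[0][1] = -1.0607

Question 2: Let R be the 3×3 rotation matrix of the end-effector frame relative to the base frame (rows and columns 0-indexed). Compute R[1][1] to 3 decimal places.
End-effector y-axis (col 1 of R) = (0.8660,-0.5000,-0.0000)
R[1][1] = -0.5000

-0.500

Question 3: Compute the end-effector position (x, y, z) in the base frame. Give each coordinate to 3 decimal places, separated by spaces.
-1.903 4.703 -1.121

after link 1: o_1 = (0.5000, 0.8660, 1.0000)
after link 2: o_2 = (-1.9034, 4.7031, -1.1213)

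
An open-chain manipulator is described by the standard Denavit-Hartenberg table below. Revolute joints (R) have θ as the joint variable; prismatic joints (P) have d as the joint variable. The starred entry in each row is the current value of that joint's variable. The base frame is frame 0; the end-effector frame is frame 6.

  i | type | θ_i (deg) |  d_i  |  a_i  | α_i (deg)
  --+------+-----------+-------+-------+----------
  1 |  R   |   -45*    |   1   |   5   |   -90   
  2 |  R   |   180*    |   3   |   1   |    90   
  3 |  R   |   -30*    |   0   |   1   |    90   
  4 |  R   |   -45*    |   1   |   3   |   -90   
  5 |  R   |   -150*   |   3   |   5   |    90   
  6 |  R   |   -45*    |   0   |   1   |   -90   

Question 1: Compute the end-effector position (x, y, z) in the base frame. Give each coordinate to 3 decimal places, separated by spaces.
after link 1: o_1 = (3.5355, -3.5355, 1.0000)
after link 2: o_2 = (4.9497, -0.7071, 1.0000)
after link 3: o_3 = (3.9838, -0.4483, 1.0000)
after link 4: o_4 = (1.6760, -0.8652, 3.1213)
after link 5: o_5 = (1.9374, -3.5234, -2.0619)
after link 6: o_6 = (2.7471, -4.1064, -1.9949)

2.747 -4.106 -1.995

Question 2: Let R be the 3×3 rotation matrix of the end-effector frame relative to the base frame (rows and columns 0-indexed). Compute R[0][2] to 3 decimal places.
End-effector z-axis (col 2 of R) = (-0.1562,-0.3242,-0.9330)
R[0][2] = -0.1562

-0.156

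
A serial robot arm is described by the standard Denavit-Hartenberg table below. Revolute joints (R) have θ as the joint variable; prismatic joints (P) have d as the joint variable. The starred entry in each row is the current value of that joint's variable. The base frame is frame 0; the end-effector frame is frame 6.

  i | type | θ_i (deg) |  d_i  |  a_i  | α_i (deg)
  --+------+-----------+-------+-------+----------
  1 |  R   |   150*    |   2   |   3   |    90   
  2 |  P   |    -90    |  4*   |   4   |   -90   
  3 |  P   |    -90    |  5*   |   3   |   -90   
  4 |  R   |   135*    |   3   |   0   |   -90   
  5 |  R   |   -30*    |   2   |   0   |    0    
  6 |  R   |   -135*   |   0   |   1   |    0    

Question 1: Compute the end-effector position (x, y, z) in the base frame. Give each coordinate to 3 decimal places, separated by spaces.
-5.610 10.478 -5.259

after link 1: o_1 = (-2.5981, 1.5000, 2.0000)
after link 2: o_2 = (-0.5981, 4.9641, -2.0000)
after link 3: o_3 = (-3.4282, 10.0622, -2.0000)
after link 4: o_4 = (-3.4282, 10.0622, -5.0000)
after link 5: o_5 = (-5.3601, 9.5445, -5.0000)
after link 6: o_6 = (-5.6101, 10.4776, -5.2588)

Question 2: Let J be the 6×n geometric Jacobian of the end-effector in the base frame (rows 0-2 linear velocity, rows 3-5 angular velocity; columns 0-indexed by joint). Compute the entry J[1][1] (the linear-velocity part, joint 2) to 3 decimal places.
prismatic axis z_1 = (0.5000,0.8660,0.0000)
J_v[:, 1] = z_1; J_ω[:, 1] = (0,0,0)
entry J[1][1] = 0.8660

0.866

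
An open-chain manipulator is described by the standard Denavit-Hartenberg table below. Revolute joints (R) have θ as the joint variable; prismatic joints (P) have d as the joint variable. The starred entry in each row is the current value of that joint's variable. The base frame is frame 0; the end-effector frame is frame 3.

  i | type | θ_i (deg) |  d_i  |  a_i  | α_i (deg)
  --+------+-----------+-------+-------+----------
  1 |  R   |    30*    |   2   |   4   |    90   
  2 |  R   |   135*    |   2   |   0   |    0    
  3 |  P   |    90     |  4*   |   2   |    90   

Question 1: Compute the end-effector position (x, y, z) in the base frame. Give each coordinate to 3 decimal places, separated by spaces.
after link 1: o_1 = (3.4641, 2.0000, 2.0000)
after link 2: o_2 = (4.4641, 0.2679, 2.0000)
after link 3: o_3 = (5.2394, -3.9033, 0.5858)

5.239 -3.903 0.586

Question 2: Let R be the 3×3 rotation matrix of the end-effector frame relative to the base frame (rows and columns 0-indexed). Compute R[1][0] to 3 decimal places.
-0.354

End-effector x-axis (col 0 of R) = (-0.6124,-0.3536,-0.7071)
R[1][0] = -0.3536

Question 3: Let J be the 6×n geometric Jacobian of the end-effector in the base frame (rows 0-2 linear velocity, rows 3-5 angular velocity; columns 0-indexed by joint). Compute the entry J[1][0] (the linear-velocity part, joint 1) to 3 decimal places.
5.239

axis z_0 = ẑ; lever o_n−o_0 = (5.2394,-3.9033,0.5858)
cross product → J_v[:, 0] = (3.9033,5.2394,-0.0000)
J_ω[:, 0] = z_0
entry J[1][0] = 5.2394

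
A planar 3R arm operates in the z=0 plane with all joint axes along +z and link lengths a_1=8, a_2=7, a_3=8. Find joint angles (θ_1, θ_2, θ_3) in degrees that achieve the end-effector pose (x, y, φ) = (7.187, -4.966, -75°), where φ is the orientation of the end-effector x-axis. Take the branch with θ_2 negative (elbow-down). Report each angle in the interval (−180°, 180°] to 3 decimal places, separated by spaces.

wrist centre = target − a_3·(cos φ, sin φ) = (5.1164, 2.7614)
cos θ_2 = (33.8034−8²−7²)/(2·8·7) = -0.7071; θ_2 = -135.0005° (elbow-down)
β = atan2(2.7614,5.1164) = 28.3563°; ψ = atan2(-4.9497,3.0502) = -58.3569°
θ_1 = β − ψ = 86.7132°
θ_3 = φ − θ_1 − θ_2 = -26.7127° (wrapped to (-180°,180°])

86.713 -135.000 -26.713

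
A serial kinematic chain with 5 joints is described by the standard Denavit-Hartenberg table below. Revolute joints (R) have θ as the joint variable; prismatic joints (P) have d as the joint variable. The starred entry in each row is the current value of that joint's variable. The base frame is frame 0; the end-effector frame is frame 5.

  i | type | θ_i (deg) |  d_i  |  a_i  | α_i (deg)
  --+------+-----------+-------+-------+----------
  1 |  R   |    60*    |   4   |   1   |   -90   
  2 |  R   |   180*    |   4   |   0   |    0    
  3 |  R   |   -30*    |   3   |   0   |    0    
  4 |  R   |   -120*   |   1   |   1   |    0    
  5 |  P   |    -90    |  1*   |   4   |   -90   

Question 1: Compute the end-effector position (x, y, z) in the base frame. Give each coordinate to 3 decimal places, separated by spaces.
-5.861 7.848 6.964

after link 1: o_1 = (0.5000, 0.8660, 4.0000)
after link 2: o_2 = (-2.9641, 2.8660, 4.0000)
after link 3: o_3 = (-5.5622, 4.3660, 4.0000)
after link 4: o_4 = (-5.9952, 5.6160, 3.5000)
after link 5: o_5 = (-5.8612, 7.8481, 6.9641)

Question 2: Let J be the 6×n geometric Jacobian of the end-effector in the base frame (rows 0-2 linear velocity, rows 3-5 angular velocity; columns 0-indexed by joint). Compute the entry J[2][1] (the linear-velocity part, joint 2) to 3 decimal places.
axis z_1 = (-0.8660,0.5000,0.0000); lever o_n−o_1 = (-6.3612,6.9821,2.9641)
cross product → J_v[:, 1] = (1.4821,2.5670,-2.8660)
J_ω[:, 1] = z_1
entry J[2][1] = -2.8660

-2.866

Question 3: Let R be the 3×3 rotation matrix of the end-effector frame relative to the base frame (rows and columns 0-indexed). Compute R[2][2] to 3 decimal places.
End-effector z-axis (col 2 of R) = (0.4330,0.7500,-0.5000)
R[2][2] = -0.5000

-0.500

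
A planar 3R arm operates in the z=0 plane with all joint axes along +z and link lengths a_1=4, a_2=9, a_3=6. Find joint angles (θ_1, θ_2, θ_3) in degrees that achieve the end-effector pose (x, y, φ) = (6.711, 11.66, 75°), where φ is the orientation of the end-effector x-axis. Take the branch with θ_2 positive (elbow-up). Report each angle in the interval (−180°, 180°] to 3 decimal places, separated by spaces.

wrist centre = target − a_3·(cos φ, sin φ) = (5.1581, 5.8644)
cos θ_2 = (60.9976−4²−9²)/(2·4·9) = -0.5000; θ_2 = 120.0022° (elbow-up)
β = atan2(5.8644,5.1581) = 48.6667°; ψ = atan2(7.7941,-0.5003) = 93.6728°
θ_1 = β − ψ = -45.0061°
θ_3 = φ − θ_1 − θ_2 = 0.0039° (wrapped to (-180°,180°])

-45.006 120.002 0.004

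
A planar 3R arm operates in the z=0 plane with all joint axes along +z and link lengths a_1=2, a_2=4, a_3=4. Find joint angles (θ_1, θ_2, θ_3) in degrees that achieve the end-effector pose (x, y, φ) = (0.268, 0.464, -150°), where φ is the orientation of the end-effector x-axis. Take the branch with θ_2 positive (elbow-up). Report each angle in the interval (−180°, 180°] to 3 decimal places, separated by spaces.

-30.002 90.000 150.001

wrist centre = target − a_3·(cos φ, sin φ) = (3.7321, 2.4640)
cos θ_2 = (19.9999−2²−4²)/(2·2·4) = -0.0000; θ_2 = 90.0004° (elbow-up)
β = atan2(2.4640,3.7321) = 33.4335°; ψ = atan2(4.0000,2.0000) = 63.4353°
θ_1 = β − ψ = -30.0018°
θ_3 = φ − θ_1 − θ_2 = 150.0014° (wrapped to (-180°,180°])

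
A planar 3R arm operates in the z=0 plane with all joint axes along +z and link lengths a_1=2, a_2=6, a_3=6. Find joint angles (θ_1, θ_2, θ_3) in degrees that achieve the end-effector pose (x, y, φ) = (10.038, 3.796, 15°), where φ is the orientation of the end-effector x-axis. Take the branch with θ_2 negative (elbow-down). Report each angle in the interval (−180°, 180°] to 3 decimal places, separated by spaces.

145.726 -134.999 4.273

wrist centre = target − a_3·(cos φ, sin φ) = (4.2424, 2.2431)
cos θ_2 = (23.0298−2²−6²)/(2·2·6) = -0.7071; θ_2 = -134.9989° (elbow-down)
β = atan2(2.2431,4.2424) = 27.8665°; ψ = atan2(-4.2427,-2.2426) = -117.8594°
θ_1 = β − ψ = 145.7259°
θ_3 = φ − θ_1 − θ_2 = 4.2730° (wrapped to (-180°,180°])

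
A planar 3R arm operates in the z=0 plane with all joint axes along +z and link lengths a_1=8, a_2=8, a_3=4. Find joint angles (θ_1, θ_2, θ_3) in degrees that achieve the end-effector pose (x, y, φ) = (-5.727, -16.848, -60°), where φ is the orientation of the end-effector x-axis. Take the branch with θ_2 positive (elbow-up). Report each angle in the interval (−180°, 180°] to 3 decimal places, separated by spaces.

wrist centre = target − a_3·(cos φ, sin φ) = (-7.7270, -13.3839)
cos θ_2 = (238.8353−8²−8²)/(2·8·8) = 0.8659; θ_2 = 30.0143° (elbow-up)
β = atan2(-13.3839,-7.7270) = -119.9994°; ψ = atan2(4.0017,14.9272) = 15.0072°
θ_1 = β − ψ = -135.0065°
θ_3 = φ − θ_1 − θ_2 = 44.9922° (wrapped to (-180°,180°])

-135.007 30.014 44.992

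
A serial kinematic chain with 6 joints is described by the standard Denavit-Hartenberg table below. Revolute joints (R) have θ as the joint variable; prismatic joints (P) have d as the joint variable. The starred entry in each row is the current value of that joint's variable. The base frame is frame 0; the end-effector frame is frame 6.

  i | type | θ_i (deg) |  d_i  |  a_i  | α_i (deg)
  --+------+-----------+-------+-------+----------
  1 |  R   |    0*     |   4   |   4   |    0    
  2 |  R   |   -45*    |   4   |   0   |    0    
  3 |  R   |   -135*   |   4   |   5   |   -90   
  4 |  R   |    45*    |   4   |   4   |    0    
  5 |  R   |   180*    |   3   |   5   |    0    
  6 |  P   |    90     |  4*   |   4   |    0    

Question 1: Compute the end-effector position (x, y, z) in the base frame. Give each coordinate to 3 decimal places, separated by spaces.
-3.121 -11.000 15.536

after link 1: o_1 = (4.0000, 0.0000, 4.0000)
after link 2: o_2 = (4.0000, 0.0000, 8.0000)
after link 3: o_3 = (-1.0000, -0.0000, 12.0000)
after link 4: o_4 = (-3.8284, -4.0000, 9.1716)
after link 5: o_5 = (-0.2929, -7.0000, 12.7071)
after link 6: o_6 = (-3.1213, -11.0000, 15.5355)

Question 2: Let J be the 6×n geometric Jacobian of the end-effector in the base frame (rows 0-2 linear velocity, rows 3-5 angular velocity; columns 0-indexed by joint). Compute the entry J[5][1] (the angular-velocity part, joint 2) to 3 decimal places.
axis z_1 = (0.0000,0.0000,1.0000); lever o_n−o_1 = (-7.1213,-11.0000,11.5355)
cross product → J_v[:, 1] = (11.0000,-7.1213,0.0000)
J_ω[:, 1] = z_1
entry J[5][1] = 1.0000

1.000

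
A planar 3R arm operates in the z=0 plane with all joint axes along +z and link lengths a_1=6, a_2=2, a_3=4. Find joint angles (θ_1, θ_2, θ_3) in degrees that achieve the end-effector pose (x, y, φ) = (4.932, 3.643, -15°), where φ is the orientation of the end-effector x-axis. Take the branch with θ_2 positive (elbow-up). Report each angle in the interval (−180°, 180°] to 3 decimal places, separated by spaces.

wrist centre = target − a_3·(cos φ, sin φ) = (1.0683, 4.6783)
cos θ_2 = (23.0275−6²−2²)/(2·6·2) = -0.7072; θ_2 = 135.0065° (elbow-up)
β = atan2(4.6783,1.0683) = 77.1369°; ψ = atan2(1.4141,4.5856) = 17.1380°
θ_1 = β − ψ = 59.9989°
θ_3 = φ − θ_1 − θ_2 = 149.9946° (wrapped to (-180°,180°])

59.999 135.006 149.995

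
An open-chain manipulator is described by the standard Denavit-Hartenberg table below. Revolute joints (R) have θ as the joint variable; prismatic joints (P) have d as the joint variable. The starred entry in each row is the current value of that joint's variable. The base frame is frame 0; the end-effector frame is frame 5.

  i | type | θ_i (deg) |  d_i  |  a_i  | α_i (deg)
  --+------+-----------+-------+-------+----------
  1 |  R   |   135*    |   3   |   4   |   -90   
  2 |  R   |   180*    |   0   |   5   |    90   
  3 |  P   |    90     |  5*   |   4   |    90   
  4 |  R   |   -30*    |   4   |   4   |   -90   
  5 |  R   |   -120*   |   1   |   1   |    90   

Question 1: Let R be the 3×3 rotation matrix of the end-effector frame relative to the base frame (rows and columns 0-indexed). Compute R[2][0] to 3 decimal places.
-0.250

End-effector x-axis (col 0 of R) = (0.9186,-0.3062,-0.2500)
R[2][0] = -0.2500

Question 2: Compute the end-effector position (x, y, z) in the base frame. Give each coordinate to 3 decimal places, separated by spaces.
after link 1: o_1 = (-2.8284, 2.8284, 3.0000)
after link 2: o_2 = (0.7071, -0.7071, 3.0000)
after link 3: o_3 = (-2.1213, -3.5355, -2.0000)
after link 4: o_4 = (-1.7424, -8.8135, -0.0000)
after link 5: o_5 = (-1.1774, -9.4732, -1.1160)

-1.177 -9.473 -1.116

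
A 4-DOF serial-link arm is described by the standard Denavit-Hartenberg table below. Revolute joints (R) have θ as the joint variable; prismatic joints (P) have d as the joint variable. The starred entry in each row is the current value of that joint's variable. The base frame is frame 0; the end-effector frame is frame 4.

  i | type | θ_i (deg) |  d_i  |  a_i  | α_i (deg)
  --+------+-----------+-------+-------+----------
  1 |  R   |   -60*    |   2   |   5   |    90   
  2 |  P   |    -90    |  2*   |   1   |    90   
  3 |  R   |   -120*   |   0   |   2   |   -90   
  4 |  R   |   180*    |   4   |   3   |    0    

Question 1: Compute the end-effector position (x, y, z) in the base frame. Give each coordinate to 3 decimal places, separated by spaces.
after link 1: o_1 = (2.5000, -4.3301, 2.0000)
after link 2: o_2 = (0.7679, -5.3301, 1.0000)
after link 3: o_3 = (2.2679, -4.4641, 2.0000)
after link 4: o_4 = (1.7500, -4.7631, -2.9641)

1.750 -4.763 -2.964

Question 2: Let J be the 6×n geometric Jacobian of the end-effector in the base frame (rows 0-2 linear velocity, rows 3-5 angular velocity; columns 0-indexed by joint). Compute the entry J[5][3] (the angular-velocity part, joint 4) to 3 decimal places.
-0.866

axis z_3 = (0.4330,0.2500,-0.8660); lever o_n−o_3 = (-0.5179,-0.2990,-4.9641)
cross product → J_v[:, 3] = (-1.5000,2.5981,-0.0000)
J_ω[:, 3] = z_3
entry J[5][3] = -0.8660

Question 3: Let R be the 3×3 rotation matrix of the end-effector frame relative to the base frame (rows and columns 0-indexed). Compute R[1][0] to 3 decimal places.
-0.433

End-effector x-axis (col 0 of R) = (-0.7500,-0.4330,-0.5000)
R[1][0] = -0.4330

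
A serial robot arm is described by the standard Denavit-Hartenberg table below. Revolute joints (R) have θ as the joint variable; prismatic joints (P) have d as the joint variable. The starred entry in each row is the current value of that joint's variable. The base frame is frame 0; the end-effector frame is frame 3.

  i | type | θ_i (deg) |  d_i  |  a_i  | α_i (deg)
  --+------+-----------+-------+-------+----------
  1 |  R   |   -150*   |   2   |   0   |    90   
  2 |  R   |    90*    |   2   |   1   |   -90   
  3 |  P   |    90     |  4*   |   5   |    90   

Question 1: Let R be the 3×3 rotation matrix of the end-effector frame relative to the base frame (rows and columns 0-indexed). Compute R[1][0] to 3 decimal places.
-0.866

End-effector x-axis (col 0 of R) = (0.5000,-0.8660,0.0000)
R[1][0] = -0.8660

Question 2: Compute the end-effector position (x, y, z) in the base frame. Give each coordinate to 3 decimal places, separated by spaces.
4.964 -0.598 3.000

after link 1: o_1 = (0.0000, 0.0000, 2.0000)
after link 2: o_2 = (-1.0000, 1.7321, 3.0000)
after link 3: o_3 = (4.9641, -0.5981, 3.0000)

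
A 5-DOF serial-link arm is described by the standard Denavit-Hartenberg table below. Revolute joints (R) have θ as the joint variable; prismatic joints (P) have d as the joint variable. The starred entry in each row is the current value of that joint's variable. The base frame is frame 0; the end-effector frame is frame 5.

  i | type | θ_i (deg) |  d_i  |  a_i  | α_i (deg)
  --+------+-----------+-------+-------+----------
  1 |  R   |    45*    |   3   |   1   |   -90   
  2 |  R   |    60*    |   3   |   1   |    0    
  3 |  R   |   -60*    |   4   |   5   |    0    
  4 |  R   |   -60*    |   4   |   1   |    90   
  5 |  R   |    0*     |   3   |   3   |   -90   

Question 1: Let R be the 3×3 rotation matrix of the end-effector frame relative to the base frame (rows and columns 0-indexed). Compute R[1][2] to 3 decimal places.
End-effector z-axis (col 2 of R) = (-0.7071,0.7071,0.0000)
R[1][2] = 0.7071

0.707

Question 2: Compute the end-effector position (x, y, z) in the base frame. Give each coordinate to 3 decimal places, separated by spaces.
after link 1: o_1 = (0.7071, 0.7071, 3.0000)
after link 2: o_2 = (-1.0607, 3.1820, 2.1340)
after link 3: o_3 = (-0.3536, 9.5459, 2.1340)
after link 4: o_4 = (-2.8284, 12.7279, 3.0000)
after link 5: o_5 = (-3.6049, 11.9515, 7.0981)

-3.605 11.951 7.098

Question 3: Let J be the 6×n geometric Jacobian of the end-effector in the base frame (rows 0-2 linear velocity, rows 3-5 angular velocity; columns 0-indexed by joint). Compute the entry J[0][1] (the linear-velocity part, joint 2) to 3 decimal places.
axis z_1 = (-0.7071,0.7071,0.0000); lever o_n−o_1 = (-4.3120,11.2444,4.0981)
cross product → J_v[:, 1] = (2.8978,2.8978,-4.9019)
J_ω[:, 1] = z_1
entry J[0][1] = 2.8978

2.898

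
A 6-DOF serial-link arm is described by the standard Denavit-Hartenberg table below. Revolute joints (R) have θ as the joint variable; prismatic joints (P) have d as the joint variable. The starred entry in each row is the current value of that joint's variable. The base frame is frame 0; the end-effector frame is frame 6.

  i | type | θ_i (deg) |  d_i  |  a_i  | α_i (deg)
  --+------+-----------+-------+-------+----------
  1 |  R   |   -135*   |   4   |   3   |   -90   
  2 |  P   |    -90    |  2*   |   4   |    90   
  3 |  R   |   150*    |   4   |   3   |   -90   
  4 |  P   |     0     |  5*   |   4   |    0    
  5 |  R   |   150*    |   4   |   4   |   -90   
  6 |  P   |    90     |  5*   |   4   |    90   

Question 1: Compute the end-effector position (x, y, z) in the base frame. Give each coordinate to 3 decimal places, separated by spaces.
after link 1: o_1 = (-2.1213, -2.1213, 4.0000)
after link 2: o_2 = (-0.7071, -3.5355, 8.0000)
after link 3: o_3 = (3.1820, -1.7678, 5.4019)
after link 4: o_4 = (1.5343, -0.1201, -0.5622)
after link 5: o_5 = (-3.5541, 2.1399, 0.4378)
after link 6: o_6 = (1.0734, 3.6362, 4.6029)

1.073 3.636 4.603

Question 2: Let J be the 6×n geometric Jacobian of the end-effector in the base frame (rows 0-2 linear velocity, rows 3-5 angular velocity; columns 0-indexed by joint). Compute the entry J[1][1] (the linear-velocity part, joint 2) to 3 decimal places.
prismatic axis z_1 = (0.7071,-0.7071,0.0000)
J_v[:, 1] = z_1; J_ω[:, 1] = (0,0,0)
entry J[1][1] = -0.7071

-0.707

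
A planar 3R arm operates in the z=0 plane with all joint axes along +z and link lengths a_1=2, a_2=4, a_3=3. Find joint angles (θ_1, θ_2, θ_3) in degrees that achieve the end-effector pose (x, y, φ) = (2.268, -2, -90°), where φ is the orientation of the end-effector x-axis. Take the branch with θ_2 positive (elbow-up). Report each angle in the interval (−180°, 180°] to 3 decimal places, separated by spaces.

-102.410 149.998 -137.588

wrist centre = target − a_3·(cos φ, sin φ) = (2.2680, 1.0000)
cos θ_2 = (6.1438−2²−4²)/(2·2·4) = -0.8660; θ_2 = 149.9983° (elbow-up)
β = atan2(1.0000,2.2680) = 23.7935°; ψ = atan2(2.0001,-1.4640) = 126.2036°
θ_1 = β − ψ = -102.4101°
θ_3 = φ − θ_1 − θ_2 = -137.5883° (wrapped to (-180°,180°])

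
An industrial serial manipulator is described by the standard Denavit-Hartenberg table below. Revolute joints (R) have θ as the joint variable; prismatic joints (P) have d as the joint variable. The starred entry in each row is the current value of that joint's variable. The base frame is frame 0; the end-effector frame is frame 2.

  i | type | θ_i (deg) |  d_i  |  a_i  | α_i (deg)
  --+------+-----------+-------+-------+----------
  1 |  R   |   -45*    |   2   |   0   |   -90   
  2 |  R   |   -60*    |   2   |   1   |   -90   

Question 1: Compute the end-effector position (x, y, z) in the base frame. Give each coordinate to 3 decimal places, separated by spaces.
1.768 1.061 2.866

after link 1: o_1 = (0.0000, 0.0000, 2.0000)
after link 2: o_2 = (1.7678, 1.0607, 2.8660)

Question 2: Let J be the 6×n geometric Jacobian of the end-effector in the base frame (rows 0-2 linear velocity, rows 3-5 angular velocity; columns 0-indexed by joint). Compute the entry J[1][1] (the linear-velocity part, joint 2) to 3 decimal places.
axis z_1 = (0.7071,0.7071,0.0000); lever o_n−o_1 = (1.7678,1.0607,0.8660)
cross product → J_v[:, 1] = (0.6124,-0.6124,-0.5000)
J_ω[:, 1] = z_1
entry J[1][1] = -0.6124

-0.612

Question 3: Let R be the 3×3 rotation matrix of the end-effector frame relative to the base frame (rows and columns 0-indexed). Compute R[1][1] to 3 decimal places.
End-effector y-axis (col 1 of R) = (-0.7071,-0.7071,-0.0000)
R[1][1] = -0.7071

-0.707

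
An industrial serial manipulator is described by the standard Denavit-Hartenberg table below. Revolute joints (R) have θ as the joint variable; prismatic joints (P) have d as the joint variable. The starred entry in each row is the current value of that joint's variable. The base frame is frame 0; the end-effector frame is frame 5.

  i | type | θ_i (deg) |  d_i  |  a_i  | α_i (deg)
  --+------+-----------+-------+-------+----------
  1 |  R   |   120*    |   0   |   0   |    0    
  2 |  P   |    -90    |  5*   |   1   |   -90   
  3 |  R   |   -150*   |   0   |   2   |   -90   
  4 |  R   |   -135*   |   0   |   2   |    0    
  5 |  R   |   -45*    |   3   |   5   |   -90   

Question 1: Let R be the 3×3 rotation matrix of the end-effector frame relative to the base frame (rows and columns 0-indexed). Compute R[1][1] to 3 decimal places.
End-effector y-axis (col 1 of R) = (-0.4330,-0.2500,-0.8660)
R[1][1] = -0.2500

-0.250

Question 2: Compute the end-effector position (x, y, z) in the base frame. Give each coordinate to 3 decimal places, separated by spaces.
after link 1: o_1 = (0.0000, 0.0000, 0.0000)
after link 2: o_2 = (0.8660, 0.5000, 5.0000)
after link 3: o_3 = (-0.6340, -0.3660, 6.0000)
after link 4: o_4 = (-0.2804, 1.4711, 5.2929)
after link 5: o_5 = (4.7686, 4.3862, 5.3910)

4.769 4.386 5.391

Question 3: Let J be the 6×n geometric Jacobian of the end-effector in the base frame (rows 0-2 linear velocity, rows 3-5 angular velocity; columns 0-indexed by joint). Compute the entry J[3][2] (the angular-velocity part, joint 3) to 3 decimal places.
-0.500

axis z_2 = (-0.5000,0.8660,0.0000); lever o_n−o_2 = (3.9026,3.8862,0.3910)
cross product → J_v[:, 2] = (0.3386,0.1955,-5.3228)
J_ω[:, 2] = z_2
entry J[3][2] = -0.5000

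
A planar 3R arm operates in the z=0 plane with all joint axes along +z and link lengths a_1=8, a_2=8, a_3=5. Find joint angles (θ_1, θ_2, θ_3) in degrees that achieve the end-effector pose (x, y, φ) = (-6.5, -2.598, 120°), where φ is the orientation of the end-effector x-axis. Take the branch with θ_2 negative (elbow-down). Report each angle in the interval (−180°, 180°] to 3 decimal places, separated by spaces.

wrist centre = target − a_3·(cos φ, sin φ) = (-4.0000, -6.9281)
cos θ_2 = (63.9989−8²−8²)/(2·8·8) = -0.5000; θ_2 = -120.0005° (elbow-down)
β = atan2(-6.9281,-4.0000) = -120.0003°; ψ = atan2(-6.9282,3.9999) = -60.0003°
θ_1 = β − ψ = -60.0000°
θ_3 = φ − θ_1 − θ_2 = -59.9995° (wrapped to (-180°,180°])

-60.000 -120.001 -59.999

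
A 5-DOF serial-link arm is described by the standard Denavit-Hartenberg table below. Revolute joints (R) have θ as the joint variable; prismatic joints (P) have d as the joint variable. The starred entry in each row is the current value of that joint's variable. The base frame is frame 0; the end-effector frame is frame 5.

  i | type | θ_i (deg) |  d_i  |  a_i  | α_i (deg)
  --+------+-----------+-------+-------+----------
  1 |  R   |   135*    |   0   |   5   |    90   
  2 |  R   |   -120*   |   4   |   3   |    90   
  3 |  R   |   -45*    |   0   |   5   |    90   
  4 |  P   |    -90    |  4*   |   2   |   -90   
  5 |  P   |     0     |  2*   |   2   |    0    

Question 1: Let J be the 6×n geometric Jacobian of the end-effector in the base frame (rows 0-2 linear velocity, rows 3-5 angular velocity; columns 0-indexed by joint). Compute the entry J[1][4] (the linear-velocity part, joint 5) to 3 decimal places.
prismatic axis z_4 = (-0.2500,-0.7500,-0.6124)
J_v[:, 4] = z_4; J_ω[:, 4] = (0,0,0)
entry J[1][4] = -0.7500

-0.750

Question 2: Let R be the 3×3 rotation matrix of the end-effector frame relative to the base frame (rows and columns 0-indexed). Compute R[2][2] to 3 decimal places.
End-effector z-axis (col 2 of R) = (-0.2500,-0.7500,-0.6124)
R[2][2] = -0.6124

-0.612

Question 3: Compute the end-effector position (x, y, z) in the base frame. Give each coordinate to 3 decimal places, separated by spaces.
after link 1: o_1 = (-3.5355, 3.5355, 0.0000)
after link 2: o_2 = (0.3536, 5.3033, -2.5981)
after link 3: o_3 = (-0.8964, 1.5533, -5.6599)
after link 4: o_4 = (-5.1212, 1.7780, -4.2104)
after link 5: o_5 = (-6.8459, 1.5028, -6.4352)

-6.846 1.503 -6.435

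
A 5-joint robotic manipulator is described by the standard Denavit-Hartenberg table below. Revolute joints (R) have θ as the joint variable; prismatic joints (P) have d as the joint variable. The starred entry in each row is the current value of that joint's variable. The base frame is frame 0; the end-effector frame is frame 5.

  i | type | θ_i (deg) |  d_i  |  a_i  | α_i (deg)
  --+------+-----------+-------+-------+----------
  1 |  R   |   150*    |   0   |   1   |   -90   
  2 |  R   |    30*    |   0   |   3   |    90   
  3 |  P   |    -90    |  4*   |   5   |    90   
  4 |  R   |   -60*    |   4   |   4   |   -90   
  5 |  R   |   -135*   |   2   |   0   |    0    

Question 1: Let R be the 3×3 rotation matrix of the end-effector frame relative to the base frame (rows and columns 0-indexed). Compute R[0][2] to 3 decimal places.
0.217

End-effector z-axis (col 2 of R) = (0.2165,0.8750,0.4330)
R[0][2] = 0.2165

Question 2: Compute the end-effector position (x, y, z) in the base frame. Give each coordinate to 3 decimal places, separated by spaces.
3.585 8.013 1.830

after link 1: o_1 = (-0.8660, 0.5000, 0.0000)
after link 2: o_2 = (-3.1160, 1.7990, -1.5000)
after link 3: o_3 = (-2.3481, 7.1292, 1.9641)
after link 4: o_4 = (3.1519, 6.2631, 0.9641)
after link 5: o_5 = (3.5849, 8.0131, 1.8301)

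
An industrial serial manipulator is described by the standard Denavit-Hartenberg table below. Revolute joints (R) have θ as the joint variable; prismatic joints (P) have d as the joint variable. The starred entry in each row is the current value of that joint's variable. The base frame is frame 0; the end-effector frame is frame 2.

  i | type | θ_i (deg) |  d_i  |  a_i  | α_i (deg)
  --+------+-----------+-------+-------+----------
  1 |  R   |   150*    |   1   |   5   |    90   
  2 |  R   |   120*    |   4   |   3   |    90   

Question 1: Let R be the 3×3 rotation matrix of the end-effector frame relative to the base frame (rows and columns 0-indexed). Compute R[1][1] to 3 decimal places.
0.866

End-effector y-axis (col 1 of R) = (0.5000,0.8660,0.0000)
R[1][1] = 0.8660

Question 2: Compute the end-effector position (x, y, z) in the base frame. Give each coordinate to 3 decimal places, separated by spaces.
after link 1: o_1 = (-4.3301, 2.5000, 1.0000)
after link 2: o_2 = (-1.0311, 5.2141, 3.5981)

-1.031 5.214 3.598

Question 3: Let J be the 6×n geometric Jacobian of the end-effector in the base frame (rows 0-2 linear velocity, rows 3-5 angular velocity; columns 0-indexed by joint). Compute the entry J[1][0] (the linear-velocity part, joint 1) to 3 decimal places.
axis z_0 = ẑ; lever o_n−o_0 = (-1.0311,5.2141,3.5981)
cross product → J_v[:, 0] = (-5.2141,-1.0311,0.0000)
J_ω[:, 0] = z_0
entry J[1][0] = -1.0311

-1.031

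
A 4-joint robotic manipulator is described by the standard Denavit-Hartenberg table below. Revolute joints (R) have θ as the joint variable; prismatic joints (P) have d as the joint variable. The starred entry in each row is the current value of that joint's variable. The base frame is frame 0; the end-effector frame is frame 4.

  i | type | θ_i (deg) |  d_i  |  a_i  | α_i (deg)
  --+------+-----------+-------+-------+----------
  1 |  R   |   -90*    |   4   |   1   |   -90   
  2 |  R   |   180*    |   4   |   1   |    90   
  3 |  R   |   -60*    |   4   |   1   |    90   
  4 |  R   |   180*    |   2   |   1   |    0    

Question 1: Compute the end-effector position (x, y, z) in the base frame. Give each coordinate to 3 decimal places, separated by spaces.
after link 1: o_1 = (0.0000, -1.0000, 4.0000)
after link 2: o_2 = (4.0000, 0.0000, 4.0000)
after link 3: o_3 = (3.1340, 0.5000, -0.0000)
after link 4: o_4 = (3.0000, -1.7321, -0.0000)

3.000 -1.732 -0.000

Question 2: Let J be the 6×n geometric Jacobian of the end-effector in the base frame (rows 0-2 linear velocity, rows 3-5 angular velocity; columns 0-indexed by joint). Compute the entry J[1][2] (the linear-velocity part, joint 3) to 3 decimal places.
axis z_2 = (0.0000,-0.0000,-1.0000); lever o_n−o_2 = (-1.0000,-1.7321,-4.0000)
cross product → J_v[:, 2] = (-1.7321,1.0000,-0.0000)
J_ω[:, 2] = z_2
entry J[1][2] = 1.0000

1.000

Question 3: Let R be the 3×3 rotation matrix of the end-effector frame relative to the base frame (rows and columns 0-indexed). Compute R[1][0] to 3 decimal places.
End-effector x-axis (col 0 of R) = (0.8660,-0.5000,0.0000)
R[1][0] = -0.5000

-0.500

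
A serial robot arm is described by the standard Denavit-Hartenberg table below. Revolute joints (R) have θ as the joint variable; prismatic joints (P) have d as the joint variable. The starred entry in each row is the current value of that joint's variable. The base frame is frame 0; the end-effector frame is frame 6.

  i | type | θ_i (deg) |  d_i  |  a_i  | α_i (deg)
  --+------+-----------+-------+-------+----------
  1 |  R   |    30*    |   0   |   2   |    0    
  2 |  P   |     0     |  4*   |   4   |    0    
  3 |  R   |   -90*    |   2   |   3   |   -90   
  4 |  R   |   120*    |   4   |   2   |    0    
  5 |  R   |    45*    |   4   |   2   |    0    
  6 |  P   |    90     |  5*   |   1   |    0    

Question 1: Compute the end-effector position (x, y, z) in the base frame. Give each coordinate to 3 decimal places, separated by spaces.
16.359 9.665 4.716

after link 1: o_1 = (1.7321, 1.0000, 0.0000)
after link 2: o_2 = (5.1962, 3.0000, 4.0000)
after link 3: o_3 = (6.6962, 0.4019, 6.0000)
after link 4: o_4 = (9.6603, 3.2679, 4.2679)
after link 5: o_5 = (12.1584, 6.9410, 3.7503)
after link 6: o_6 = (16.3591, 9.6651, 4.7162)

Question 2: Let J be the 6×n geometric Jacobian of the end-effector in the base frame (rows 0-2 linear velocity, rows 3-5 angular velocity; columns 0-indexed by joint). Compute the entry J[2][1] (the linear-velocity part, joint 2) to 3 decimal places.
prismatic axis z_1 = (0.0000,0.0000,1.0000)
J_v[:, 1] = z_1; J_ω[:, 1] = (0,0,0)
entry J[2][1] = 1.0000

1.000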